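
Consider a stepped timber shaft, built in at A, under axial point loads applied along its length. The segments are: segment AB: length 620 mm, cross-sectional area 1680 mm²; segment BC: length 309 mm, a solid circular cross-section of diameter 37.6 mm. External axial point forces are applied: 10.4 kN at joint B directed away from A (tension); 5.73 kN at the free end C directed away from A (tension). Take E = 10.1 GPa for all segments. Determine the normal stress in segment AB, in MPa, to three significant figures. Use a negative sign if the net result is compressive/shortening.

Internal axial forces (sectioning from the free end, tension +): N_BC = 5.73 kN, N_AB = 16.13 kN.
σ_AB = N_AB/A_AB = 16130/1680 = 9.601 MPa.

9.60 MPa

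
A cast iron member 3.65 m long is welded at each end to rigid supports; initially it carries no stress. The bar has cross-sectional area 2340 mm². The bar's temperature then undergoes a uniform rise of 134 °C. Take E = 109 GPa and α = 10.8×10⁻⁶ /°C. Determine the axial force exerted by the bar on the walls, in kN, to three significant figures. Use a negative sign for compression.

-369 kN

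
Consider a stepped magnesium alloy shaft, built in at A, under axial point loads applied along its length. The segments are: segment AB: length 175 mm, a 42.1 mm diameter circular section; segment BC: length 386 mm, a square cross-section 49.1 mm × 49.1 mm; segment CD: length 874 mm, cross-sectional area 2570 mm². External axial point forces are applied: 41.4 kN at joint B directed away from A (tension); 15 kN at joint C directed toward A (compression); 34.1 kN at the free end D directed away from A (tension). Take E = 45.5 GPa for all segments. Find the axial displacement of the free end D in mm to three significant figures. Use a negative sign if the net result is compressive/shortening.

Internal axial forces (sectioning from the free end, tension +): N_CD = 34.1 kN, N_BC = 19.1 kN, N_AB = 60.5 kN.
A_AB = 1392 mm².
A_BC = 2411 mm².
δ_AB = 60500·175/(1392·45500) = 0.1672 mm
δ_BC = 19100·386/(2411·45500) = 0.06721 mm
δ_CD = 34100·874/(2570·45500) = 0.2549 mm
δ = Σδ_i = 0.4892 mm.

0.489 mm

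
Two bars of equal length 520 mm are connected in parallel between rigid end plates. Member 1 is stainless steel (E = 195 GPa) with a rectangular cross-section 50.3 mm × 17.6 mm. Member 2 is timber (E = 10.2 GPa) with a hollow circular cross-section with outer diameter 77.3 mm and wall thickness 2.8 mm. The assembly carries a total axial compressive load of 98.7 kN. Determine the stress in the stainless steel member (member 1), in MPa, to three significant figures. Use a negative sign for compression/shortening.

A_1 = 885.3 mm².
A_2 = 655.3 mm².
Equal strain + equilibrium ⇒ each member carries load in proportion to AE: A₁E₁ = 172600000 N, A₂E₂ = 6684000 N, ΣAE = 179300000 N.
σ₁ = P·E₁/ΣAE = -98700·195000/179300000 = -107.3 MPa.

-107 MPa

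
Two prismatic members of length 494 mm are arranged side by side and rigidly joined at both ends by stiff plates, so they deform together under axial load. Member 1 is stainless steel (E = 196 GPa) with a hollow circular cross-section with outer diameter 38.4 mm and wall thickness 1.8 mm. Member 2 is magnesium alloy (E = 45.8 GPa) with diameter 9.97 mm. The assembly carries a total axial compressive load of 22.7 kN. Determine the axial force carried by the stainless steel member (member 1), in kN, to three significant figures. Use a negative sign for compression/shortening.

A_1 = 207 mm².
A_2 = 78.07 mm².
Equal strain + equilibrium ⇒ each member carries load in proportion to AE: A₁E₁ = 40570000 N, A₂E₂ = 3576000 N, ΣAE = 44140000 N.
F₁ = P·A₁E₁/ΣAE = -22700·40570000/44140000 = -20860 N.

-20.9 kN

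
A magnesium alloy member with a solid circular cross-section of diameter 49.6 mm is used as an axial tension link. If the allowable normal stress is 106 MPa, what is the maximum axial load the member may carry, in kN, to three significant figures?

205 kN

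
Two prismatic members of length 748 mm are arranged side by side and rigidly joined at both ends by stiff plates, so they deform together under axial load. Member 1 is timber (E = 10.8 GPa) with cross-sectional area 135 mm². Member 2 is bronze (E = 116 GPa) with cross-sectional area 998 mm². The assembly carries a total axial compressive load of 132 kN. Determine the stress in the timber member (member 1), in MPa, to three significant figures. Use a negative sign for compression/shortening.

-12.2 MPa

Equal strain + equilibrium ⇒ each member carries load in proportion to AE: A₁E₁ = 1458000 N, A₂E₂ = 115800000 N, ΣAE = 117200000 N.
σ₁ = P·E₁/ΣAE = -132000·10800/117200000 = -12.16 MPa.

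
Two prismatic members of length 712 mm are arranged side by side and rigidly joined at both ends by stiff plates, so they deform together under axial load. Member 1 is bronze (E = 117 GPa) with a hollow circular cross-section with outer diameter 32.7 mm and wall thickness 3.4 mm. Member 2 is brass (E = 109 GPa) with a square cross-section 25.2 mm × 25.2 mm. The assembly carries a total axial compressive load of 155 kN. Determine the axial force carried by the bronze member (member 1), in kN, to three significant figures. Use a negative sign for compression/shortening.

A_1 = 313 mm².
A_2 = 635 mm².
Equal strain + equilibrium ⇒ each member carries load in proportion to AE: A₁E₁ = 36620000 N, A₂E₂ = 69220000 N, ΣAE = 105800000 N.
F₁ = P·A₁E₁/ΣAE = -155000·36620000/105800000 = -53630 N.

-53.6 kN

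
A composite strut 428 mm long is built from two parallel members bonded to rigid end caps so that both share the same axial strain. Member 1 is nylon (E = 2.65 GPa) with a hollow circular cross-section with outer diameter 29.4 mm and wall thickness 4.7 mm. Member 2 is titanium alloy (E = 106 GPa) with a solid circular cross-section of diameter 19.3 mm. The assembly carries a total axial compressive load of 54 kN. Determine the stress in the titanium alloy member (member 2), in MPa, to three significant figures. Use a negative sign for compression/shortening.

-179 MPa

A_1 = 364.7 mm².
A_2 = 292.6 mm².
Equal strain + equilibrium ⇒ each member carries load in proportion to AE: A₁E₁ = 966500 N, A₂E₂ = 31010000 N, ΣAE = 31980000 N.
σ₂ = P·E₂/ΣAE = -54000·106000/31980000 = -179 MPa.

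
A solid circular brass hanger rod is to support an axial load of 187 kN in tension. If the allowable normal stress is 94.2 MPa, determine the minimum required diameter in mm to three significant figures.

50.3 mm

Required area A ≥ P/σ_allow = 187000/94.2 = 1985 mm².
For a solid circular section, d ≥ √(4A/π) = 50.27 mm.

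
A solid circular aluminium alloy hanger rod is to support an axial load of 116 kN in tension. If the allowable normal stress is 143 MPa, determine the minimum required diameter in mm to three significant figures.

32.1 mm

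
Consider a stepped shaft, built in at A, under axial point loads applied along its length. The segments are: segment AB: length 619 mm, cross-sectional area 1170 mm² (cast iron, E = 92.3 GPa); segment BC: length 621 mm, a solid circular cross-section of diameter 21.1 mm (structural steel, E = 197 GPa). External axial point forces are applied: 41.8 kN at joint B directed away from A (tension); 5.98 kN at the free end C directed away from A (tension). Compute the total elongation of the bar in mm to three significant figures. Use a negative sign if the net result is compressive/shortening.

0.328 mm

Internal axial forces (sectioning from the free end, tension +): N_BC = 5.98 kN, N_AB = 47.78 kN.
A_BC = 349.7 mm².
δ_AB = 47780·619/(1170·92300) = 0.2739 mm
δ_BC = 5980·621/(349.7·197000) = 0.05391 mm
δ = Σδ_i = 0.3278 mm.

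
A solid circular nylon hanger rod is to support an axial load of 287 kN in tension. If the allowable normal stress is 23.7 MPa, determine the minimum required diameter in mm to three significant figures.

Required area A ≥ P/σ_allow = 287000/23.7 = 12110 mm².
For a solid circular section, d ≥ √(4A/π) = 124.2 mm.

124 mm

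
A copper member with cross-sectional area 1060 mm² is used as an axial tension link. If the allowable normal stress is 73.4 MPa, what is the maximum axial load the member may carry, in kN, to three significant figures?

P_max = σ_allow · A = 73.4 · 1060 = 77800 N = 77.8 kN.

77.8 kN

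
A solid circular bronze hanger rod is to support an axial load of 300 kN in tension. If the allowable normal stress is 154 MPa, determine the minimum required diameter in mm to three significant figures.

Required area A ≥ P/σ_allow = 300000/154 = 1948 mm².
For a solid circular section, d ≥ √(4A/π) = 49.8 mm.

49.8 mm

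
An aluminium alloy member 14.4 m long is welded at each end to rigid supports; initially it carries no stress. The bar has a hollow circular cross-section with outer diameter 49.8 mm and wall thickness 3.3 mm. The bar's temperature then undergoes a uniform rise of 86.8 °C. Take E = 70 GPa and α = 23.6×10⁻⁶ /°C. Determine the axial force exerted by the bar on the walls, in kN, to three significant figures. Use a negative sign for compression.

Free thermal expansion αLΔT = 23.6e-6 · 14400 · 86.8 = 29.5 mm.
The walls impose strain ε = −(29.5)/14400 = -2.0485e-03; σ = Eε = 70000 · -2.0485e-03 = -143.4 MPa.
Wall reaction R = σ·A = -143.4·482.1 = -69130 N = -69.13 kN.

-69.1 kN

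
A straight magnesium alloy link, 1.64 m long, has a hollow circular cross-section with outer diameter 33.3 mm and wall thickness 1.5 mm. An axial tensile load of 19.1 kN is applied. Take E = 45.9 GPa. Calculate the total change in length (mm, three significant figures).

4.55 mm

A = 149.9 mm².
δ_mech = NL/(AE) = 19100·1640/(149.9·45900) = 4.554 mm.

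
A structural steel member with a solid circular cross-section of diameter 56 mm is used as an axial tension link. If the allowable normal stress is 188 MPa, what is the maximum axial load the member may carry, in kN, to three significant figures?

463 kN

A = 2463 mm².
P_max = σ_allow · A = 188 · 2463 = 463000 N = 463 kN.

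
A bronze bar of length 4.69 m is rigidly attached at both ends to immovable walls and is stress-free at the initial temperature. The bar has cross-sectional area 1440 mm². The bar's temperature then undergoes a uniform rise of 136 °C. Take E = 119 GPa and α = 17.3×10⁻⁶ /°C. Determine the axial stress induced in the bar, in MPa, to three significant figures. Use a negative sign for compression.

Free thermal expansion αLΔT = 17.3e-6 · 4690 · 136 = 11.03 mm.
The walls impose strain ε = −(11.03)/4690 = -2.3528e-03; σ = Eε = 119000 · -2.3528e-03 = -280 MPa.

-280 MPa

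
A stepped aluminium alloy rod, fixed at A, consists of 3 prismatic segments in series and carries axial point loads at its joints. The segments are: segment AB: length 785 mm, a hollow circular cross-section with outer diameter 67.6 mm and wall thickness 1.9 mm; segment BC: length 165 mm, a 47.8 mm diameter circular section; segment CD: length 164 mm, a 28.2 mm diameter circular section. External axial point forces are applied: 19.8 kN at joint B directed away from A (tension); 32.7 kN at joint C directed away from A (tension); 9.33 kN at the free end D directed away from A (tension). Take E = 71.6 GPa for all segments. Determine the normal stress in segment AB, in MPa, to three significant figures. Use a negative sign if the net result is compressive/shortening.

158 MPa

Internal axial forces (sectioning from the free end, tension +): N_CD = 9.33 kN, N_BC = 42.03 kN, N_AB = 61.83 kN.
A_AB = 392.2 mm².
σ_AB = N_AB/A_AB = 61830/392.2 = 157.7 MPa.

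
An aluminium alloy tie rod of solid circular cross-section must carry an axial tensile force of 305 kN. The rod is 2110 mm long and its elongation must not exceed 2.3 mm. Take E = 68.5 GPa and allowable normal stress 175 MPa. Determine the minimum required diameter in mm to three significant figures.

72.1 mm

Required area A ≥ P/σ_allow = 305000/175 = 1743 mm².
For a solid circular section, d ≥ √(4A/π) = 47.11 mm.
Elongation limit: A ≥ PL/(Eδ_allow) = 305000·2110/(68500·2.3) = 4085 mm² ⇒ d ≥ 72.12 mm.
The elongation limit governs.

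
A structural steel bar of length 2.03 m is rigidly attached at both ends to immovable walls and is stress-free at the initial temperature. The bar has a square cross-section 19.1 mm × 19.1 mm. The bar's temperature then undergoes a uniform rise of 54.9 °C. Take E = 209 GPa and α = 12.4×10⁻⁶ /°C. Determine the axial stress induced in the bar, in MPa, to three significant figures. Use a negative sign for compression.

-142 MPa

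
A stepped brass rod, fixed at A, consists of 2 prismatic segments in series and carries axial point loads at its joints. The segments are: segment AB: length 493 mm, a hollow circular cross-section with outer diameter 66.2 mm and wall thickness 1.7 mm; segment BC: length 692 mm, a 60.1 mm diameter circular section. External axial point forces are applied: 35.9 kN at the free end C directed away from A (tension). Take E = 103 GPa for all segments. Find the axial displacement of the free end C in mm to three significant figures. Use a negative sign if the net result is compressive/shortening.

Internal axial forces (sectioning from the free end, tension +): N_BC = 35.9 kN, N_AB = 35.9 kN.
A_AB = 344.5 mm².
A_BC = 2837 mm².
δ_AB = 35900·493/(344.5·103000) = 0.4988 mm
δ_BC = 35900·692/(2837·103000) = 0.08502 mm
δ = Σδ_i = 0.5838 mm.

0.584 mm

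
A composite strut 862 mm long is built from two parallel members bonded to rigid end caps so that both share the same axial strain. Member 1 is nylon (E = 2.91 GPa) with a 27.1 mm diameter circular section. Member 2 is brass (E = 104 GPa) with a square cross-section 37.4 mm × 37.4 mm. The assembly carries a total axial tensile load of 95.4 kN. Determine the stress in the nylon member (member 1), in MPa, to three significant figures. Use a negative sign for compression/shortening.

1.89 MPa

A_1 = 576.8 mm².
A_2 = 1399 mm².
Equal strain + equilibrium ⇒ each member carries load in proportion to AE: A₁E₁ = 1679000 N, A₂E₂ = 145500000 N, ΣAE = 147100000 N.
σ₁ = P·E₁/ΣAE = 95400·2910/147100000 = 1.887 MPa.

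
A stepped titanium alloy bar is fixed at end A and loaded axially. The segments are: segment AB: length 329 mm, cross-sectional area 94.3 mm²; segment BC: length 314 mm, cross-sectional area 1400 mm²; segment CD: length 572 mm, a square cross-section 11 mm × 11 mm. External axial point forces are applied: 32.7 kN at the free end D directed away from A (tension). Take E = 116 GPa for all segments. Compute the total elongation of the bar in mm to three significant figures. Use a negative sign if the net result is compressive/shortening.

2.38 mm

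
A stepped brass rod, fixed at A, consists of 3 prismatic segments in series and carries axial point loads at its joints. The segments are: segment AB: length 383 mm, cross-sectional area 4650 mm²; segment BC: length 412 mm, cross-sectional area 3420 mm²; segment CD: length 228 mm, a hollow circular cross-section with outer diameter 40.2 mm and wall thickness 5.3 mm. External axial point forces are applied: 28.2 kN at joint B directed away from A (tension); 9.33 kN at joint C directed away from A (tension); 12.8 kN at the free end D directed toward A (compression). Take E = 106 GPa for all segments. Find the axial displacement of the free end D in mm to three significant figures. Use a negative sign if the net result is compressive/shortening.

Internal axial forces (sectioning from the free end, tension +): N_CD = -12.8 kN, N_BC = -3.47 kN, N_AB = 24.73 kN.
A_CD = 581.1 mm².
δ_AB = 24730·383/(4650·106000) = 0.01922 mm
δ_BC = -3470·412/(3420·106000) = -0.003944 mm
δ_CD = -12800·228/(581.1·106000) = -0.04738 mm
δ = Σδ_i = -0.03211 mm.

-0.0321 mm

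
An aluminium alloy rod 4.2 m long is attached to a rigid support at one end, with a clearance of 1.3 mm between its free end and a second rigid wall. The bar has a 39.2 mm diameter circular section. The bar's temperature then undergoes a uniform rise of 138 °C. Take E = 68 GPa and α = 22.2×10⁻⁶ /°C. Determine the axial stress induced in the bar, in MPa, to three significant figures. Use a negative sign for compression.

-187 MPa

Free thermal expansion αLΔT = 22.2e-6 · 4200 · 138 = 12.87 mm.
The walls engage after the gap closes; constrained expansion = 12.87 − 1.3 = 11.57 mm.
The walls impose strain ε = −(11.57)/4200 = -2.7541e-03; σ = Eε = 68000 · -2.7541e-03 = -187.3 MPa.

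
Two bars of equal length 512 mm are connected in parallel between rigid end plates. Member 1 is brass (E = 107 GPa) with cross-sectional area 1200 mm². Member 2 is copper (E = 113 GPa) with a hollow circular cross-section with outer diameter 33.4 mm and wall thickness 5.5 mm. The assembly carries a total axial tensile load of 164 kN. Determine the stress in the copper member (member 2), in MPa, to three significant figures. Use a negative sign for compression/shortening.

101 MPa

A_2 = 482.1 mm².
Equal strain + equilibrium ⇒ each member carries load in proportion to AE: A₁E₁ = 128400000 N, A₂E₂ = 54470000 N, ΣAE = 182900000 N.
σ₂ = P·E₂/ΣAE = 164000·113000/182900000 = 101.3 MPa.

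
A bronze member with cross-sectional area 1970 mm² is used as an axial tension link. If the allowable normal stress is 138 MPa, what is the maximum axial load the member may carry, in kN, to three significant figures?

272 kN

P_max = σ_allow · A = 138 · 1970 = 271900 N = 271.9 kN.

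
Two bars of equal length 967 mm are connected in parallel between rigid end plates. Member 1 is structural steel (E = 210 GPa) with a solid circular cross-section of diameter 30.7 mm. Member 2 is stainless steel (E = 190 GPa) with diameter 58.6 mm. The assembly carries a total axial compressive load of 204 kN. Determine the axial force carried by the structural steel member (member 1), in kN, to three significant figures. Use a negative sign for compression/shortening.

A_1 = 740.2 mm².
A_2 = 2697 mm².
Equal strain + equilibrium ⇒ each member carries load in proportion to AE: A₁E₁ = 155400000 N, A₂E₂ = 512400000 N, ΣAE = 667900000 N.
F₁ = P·A₁E₁/ΣAE = -204000·155400000/667900000 = -47480 N.

-47.5 kN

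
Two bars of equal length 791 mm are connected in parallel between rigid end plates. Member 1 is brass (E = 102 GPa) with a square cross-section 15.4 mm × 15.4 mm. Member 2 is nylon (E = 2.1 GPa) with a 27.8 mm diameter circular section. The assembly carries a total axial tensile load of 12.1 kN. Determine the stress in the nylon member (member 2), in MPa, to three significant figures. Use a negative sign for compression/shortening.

A_1 = 237.2 mm².
A_2 = 607 mm².
Equal strain + equilibrium ⇒ each member carries load in proportion to AE: A₁E₁ = 24190000 N, A₂E₂ = 1275000 N, ΣAE = 25460000 N.
σ₂ = P·E₂/ΣAE = 12100·2100/25460000 = 0.9978 MPa.

0.998 MPa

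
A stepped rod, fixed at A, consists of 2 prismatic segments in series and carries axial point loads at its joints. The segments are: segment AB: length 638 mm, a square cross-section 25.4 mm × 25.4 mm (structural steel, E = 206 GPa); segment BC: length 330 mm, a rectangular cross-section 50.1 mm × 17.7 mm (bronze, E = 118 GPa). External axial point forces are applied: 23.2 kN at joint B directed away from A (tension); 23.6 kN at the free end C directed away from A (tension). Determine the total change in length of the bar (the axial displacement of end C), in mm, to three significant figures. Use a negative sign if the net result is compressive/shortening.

0.299 mm

Internal axial forces (sectioning from the free end, tension +): N_BC = 23.6 kN, N_AB = 46.8 kN.
A_AB = 645.2 mm².
A_BC = 886.8 mm².
δ_AB = 46800·638/(645.2·206000) = 0.2247 mm
δ_BC = 23600·330/(886.8·118000) = 0.07443 mm
δ = Σδ_i = 0.2991 mm.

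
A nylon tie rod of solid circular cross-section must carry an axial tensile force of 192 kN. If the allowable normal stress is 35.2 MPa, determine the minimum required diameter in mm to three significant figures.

Required area A ≥ P/σ_allow = 192000/35.2 = 5455 mm².
For a solid circular section, d ≥ √(4A/π) = 83.34 mm.

83.3 mm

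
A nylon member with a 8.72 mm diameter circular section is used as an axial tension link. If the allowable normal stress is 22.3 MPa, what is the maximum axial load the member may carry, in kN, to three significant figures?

A = 59.72 mm².
P_max = σ_allow · A = 22.3 · 59.72 = 1332 N = 1.332 kN.

1.33 kN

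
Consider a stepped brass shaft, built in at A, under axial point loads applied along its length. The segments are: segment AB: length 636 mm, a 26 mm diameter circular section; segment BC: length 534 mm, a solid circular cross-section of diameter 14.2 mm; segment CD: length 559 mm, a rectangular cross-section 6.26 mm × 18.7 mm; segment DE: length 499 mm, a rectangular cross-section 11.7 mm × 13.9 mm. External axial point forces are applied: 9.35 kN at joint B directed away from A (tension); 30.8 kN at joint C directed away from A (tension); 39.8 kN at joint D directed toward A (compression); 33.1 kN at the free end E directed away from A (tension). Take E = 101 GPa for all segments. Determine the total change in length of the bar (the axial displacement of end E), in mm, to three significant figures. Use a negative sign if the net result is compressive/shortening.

Internal axial forces (sectioning from the free end, tension +): N_DE = 33.1 kN, N_CD = -6.7 kN, N_BC = 24.1 kN, N_AB = 33.45 kN.
A_AB = 530.9 mm².
A_BC = 158.4 mm².
A_CD = 117.1 mm².
A_DE = 162.6 mm².
δ_AB = 33450·636/(530.9·101000) = 0.3967 mm
δ_BC = 24100·534/(158.4·101000) = 0.8046 mm
δ_CD = -6700·559/(117.1·101000) = -0.3168 mm
δ_DE = 33100·499/(162.6·101000) = 1.006 mm
δ = Σδ_i = 1.89 mm.

1.89 mm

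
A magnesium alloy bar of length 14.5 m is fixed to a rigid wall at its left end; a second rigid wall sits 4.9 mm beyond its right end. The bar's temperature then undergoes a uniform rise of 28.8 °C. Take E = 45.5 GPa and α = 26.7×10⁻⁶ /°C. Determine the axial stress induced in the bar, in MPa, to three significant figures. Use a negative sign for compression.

-19.6 MPa

Free thermal expansion αLΔT = 26.7e-6 · 14500 · 28.8 = 11.15 mm.
The walls engage after the gap closes; constrained expansion = 11.15 − 4.9 = 6.25 mm.
The walls impose strain ε = −(6.25)/14500 = -4.3103e-04; σ = Eε = 45500 · -4.3103e-04 = -19.61 MPa.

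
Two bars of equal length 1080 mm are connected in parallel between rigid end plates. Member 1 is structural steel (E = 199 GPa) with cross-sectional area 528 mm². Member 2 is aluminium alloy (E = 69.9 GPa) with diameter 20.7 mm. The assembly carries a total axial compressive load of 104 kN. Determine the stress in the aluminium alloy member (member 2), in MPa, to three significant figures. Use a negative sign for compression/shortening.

A_2 = 336.5 mm².
Equal strain + equilibrium ⇒ each member carries load in proportion to AE: A₁E₁ = 105100000 N, A₂E₂ = 23520000 N, ΣAE = 128600000 N.
σ₂ = P·E₂/ΣAE = -104000·69900/128600000 = -56.53 MPa.

-56.5 MPa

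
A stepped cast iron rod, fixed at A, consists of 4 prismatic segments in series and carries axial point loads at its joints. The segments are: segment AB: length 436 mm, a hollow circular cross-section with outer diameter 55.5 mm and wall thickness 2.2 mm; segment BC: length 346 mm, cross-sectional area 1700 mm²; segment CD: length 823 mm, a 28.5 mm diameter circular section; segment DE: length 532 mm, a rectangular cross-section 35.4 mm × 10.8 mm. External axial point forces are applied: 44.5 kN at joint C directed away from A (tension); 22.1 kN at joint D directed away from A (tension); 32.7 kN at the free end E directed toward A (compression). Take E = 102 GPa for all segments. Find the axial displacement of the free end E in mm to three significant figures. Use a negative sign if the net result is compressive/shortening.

Internal axial forces (sectioning from the free end, tension +): N_DE = -32.7 kN, N_CD = -10.6 kN, N_BC = 33.9 kN, N_AB = 33.9 kN.
A_AB = 368.4 mm².
A_CD = 637.9 mm².
A_DE = 382.3 mm².
δ_AB = 33900·436/(368.4·102000) = 0.3934 mm
δ_BC = 33900·346/(1700·102000) = 0.06764 mm
δ_CD = -10600·823/(637.9·102000) = -0.1341 mm
δ_DE = -32700·532/(382.3·102000) = -0.4461 mm
δ = Σδ_i = -0.1192 mm.

-0.119 mm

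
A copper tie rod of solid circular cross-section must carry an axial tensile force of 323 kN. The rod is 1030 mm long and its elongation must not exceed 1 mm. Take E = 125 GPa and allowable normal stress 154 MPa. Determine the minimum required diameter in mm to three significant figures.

Required area A ≥ P/σ_allow = 323000/154 = 2097 mm².
For a solid circular section, d ≥ √(4A/π) = 51.68 mm.
Elongation limit: A ≥ PL/(Eδ_allow) = 323000·1030/(125000·1) = 2662 mm² ⇒ d ≥ 58.21 mm.
The elongation limit governs.

58.2 mm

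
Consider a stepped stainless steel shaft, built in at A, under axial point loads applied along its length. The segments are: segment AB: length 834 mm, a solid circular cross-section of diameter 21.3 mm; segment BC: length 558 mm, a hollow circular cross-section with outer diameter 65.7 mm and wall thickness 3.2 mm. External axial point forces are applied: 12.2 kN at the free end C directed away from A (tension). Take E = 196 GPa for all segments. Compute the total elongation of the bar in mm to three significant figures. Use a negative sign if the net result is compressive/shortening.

0.201 mm

Internal axial forces (sectioning from the free end, tension +): N_BC = 12.2 kN, N_AB = 12.2 kN.
A_AB = 356.3 mm².
A_BC = 628.3 mm².
δ_AB = 12200·834/(356.3·196000) = 0.1457 mm
δ_BC = 12200·558/(628.3·196000) = 0.05528 mm
δ = Σδ_i = 0.201 mm.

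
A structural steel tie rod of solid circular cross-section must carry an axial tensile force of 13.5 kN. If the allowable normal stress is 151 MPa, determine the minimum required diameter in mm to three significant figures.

Required area A ≥ P/σ_allow = 13500/151 = 89.4 mm².
For a solid circular section, d ≥ √(4A/π) = 10.67 mm.

10.7 mm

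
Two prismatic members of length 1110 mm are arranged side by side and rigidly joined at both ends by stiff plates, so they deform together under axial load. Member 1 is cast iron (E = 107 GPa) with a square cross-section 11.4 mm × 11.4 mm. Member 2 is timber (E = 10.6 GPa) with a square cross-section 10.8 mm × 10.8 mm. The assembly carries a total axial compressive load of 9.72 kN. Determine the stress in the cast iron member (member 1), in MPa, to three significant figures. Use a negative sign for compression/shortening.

A_1 = 130 mm².
A_2 = 116.6 mm².
Equal strain + equilibrium ⇒ each member carries load in proportion to AE: A₁E₁ = 13910000 N, A₂E₂ = 1236000 N, ΣAE = 15140000 N.
σ₁ = P·E₁/ΣAE = -9720·107000/15140000 = -68.69 MPa.

-68.7 MPa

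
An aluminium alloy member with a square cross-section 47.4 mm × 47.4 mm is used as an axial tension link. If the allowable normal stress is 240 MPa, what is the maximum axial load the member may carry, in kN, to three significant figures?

539 kN

A = 2247 mm².
P_max = σ_allow · A = 240 · 2247 = 539200 N = 539.2 kN.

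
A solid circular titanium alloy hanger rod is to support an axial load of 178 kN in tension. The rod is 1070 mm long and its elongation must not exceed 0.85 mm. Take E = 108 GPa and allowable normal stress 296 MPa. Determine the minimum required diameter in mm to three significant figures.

51.4 mm

Required area A ≥ P/σ_allow = 178000/296 = 601.4 mm².
For a solid circular section, d ≥ √(4A/π) = 27.67 mm.
Elongation limit: A ≥ PL/(Eδ_allow) = 178000·1070/(108000·0.85) = 2075 mm² ⇒ d ≥ 51.4 mm.
The elongation limit governs.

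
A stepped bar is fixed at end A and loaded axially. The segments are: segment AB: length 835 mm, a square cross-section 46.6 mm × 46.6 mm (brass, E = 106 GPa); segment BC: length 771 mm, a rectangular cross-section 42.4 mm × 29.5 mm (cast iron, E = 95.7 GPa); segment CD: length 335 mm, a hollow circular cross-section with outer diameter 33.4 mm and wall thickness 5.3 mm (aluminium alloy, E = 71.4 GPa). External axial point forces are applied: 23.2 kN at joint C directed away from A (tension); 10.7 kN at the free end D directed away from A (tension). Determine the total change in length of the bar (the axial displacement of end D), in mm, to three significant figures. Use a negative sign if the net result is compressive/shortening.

0.449 mm

Internal axial forces (sectioning from the free end, tension +): N_CD = 10.7 kN, N_BC = 33.9 kN, N_AB = 33.9 kN.
A_AB = 2172 mm².
A_BC = 1251 mm².
A_CD = 467.9 mm².
δ_AB = 33900·835/(2172·106000) = 0.123 mm
δ_BC = 33900·771/(1251·95700) = 0.2184 mm
δ_CD = 10700·335/(467.9·71400) = 0.1073 mm
δ = Σδ_i = 0.4486 mm.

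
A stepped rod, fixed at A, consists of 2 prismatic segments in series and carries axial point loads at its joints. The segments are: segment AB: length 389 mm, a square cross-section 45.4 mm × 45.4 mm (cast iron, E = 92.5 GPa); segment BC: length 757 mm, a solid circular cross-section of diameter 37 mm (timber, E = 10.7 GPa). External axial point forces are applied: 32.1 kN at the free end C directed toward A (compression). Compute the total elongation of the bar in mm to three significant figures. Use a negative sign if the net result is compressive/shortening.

-2.18 mm

Internal axial forces (sectioning from the free end, tension +): N_BC = -32.1 kN, N_AB = -32.1 kN.
A_AB = 2061 mm².
A_BC = 1075 mm².
δ_AB = -32100·389/(2061·92500) = -0.06549 mm
δ_BC = -32100·757/(1075·10700) = -2.112 mm
δ = Σδ_i = -2.178 mm.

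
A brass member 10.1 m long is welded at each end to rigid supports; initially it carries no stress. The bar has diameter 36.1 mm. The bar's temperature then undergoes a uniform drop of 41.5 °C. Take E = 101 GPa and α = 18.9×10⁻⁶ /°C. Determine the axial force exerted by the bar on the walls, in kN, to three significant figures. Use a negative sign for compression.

81.1 kN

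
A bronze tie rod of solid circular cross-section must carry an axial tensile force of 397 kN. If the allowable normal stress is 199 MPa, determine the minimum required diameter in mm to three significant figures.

Required area A ≥ P/σ_allow = 397000/199 = 1995 mm².
For a solid circular section, d ≥ √(4A/π) = 50.4 mm.

50.4 mm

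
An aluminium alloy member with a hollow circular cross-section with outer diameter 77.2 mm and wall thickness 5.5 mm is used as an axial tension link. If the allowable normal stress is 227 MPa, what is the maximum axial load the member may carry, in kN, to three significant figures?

281 kN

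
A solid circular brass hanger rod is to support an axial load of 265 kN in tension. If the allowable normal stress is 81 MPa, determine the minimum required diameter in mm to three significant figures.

64.5 mm

Required area A ≥ P/σ_allow = 265000/81 = 3272 mm².
For a solid circular section, d ≥ √(4A/π) = 64.54 mm.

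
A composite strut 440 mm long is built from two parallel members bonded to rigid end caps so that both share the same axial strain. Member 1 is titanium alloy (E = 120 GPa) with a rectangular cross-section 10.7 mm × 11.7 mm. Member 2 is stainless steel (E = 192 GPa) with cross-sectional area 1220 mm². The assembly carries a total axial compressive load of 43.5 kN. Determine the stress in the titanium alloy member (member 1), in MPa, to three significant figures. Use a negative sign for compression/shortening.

-20.9 MPa

A_1 = 125.2 mm².
Equal strain + equilibrium ⇒ each member carries load in proportion to AE: A₁E₁ = 15020000 N, A₂E₂ = 234200000 N, ΣAE = 249300000 N.
σ₁ = P·E₁/ΣAE = -43500·120000/249300000 = -20.94 MPa.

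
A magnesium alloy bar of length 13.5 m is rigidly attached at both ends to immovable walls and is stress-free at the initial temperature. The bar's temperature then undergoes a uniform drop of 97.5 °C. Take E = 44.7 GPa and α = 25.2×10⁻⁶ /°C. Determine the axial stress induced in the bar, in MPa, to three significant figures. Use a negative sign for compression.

Free thermal expansion αLΔT = 25.2e-6 · 13500 · -97.5 = -33.17 mm.
The walls impose strain ε = −(-33.17)/13500 = 2.4570e-03; σ = Eε = 44700 · 2.4570e-03 = 109.8 MPa.

110 MPa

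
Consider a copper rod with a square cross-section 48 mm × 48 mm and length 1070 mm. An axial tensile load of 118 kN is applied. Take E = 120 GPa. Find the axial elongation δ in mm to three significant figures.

0.457 mm

A = 2304 mm².
δ_mech = NL/(AE) = 118000·1070/(2304·120000) = 0.4567 mm.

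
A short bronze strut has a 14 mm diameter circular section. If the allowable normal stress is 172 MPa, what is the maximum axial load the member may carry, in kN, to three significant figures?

26.5 kN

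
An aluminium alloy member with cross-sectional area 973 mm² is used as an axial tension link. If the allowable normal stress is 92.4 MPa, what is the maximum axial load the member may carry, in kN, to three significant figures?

P_max = σ_allow · A = 92.4 · 973 = 89910 N = 89.91 kN.

89.9 kN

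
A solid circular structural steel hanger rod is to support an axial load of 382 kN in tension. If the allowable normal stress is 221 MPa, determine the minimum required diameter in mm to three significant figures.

Required area A ≥ P/σ_allow = 382000/221 = 1729 mm².
For a solid circular section, d ≥ √(4A/π) = 46.91 mm.

46.9 mm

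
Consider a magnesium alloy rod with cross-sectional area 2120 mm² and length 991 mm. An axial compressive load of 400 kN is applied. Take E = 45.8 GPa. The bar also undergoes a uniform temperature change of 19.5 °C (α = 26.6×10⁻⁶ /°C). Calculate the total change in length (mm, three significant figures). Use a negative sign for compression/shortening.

-3.57 mm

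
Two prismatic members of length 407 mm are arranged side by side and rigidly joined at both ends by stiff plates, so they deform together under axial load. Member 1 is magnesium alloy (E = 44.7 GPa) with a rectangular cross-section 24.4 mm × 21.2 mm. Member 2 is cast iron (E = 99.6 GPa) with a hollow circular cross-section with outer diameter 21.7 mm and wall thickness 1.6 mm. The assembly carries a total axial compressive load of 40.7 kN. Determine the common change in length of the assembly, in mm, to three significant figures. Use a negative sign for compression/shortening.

-0.499 mm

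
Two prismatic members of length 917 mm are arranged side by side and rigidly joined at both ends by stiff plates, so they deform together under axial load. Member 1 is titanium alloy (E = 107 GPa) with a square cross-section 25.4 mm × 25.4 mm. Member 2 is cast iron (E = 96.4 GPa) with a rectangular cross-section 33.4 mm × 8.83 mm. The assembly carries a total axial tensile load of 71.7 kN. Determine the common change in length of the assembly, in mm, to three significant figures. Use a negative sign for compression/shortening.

0.675 mm

A_1 = 645.2 mm².
A_2 = 294.9 mm².
Equal strain + equilibrium ⇒ each member carries load in proportion to AE: A₁E₁ = 69030000 N, A₂E₂ = 28430000 N, ΣAE = 97460000 N.
δ = PL/ΣAE = 71700·917/97460000 = 0.6746 mm.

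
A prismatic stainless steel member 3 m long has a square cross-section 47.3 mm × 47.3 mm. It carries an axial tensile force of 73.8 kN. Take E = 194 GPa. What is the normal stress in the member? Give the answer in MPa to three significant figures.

A = 2237 mm².
σ = N/A = 73800/2237 = 32.99 MPa.

33.0 MPa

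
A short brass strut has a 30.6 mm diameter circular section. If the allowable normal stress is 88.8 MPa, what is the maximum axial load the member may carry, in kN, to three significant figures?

65.3 kN

A = 735.4 mm².
P_max = σ_allow · A = 88.8 · 735.4 = 65300 N = 65.3 kN.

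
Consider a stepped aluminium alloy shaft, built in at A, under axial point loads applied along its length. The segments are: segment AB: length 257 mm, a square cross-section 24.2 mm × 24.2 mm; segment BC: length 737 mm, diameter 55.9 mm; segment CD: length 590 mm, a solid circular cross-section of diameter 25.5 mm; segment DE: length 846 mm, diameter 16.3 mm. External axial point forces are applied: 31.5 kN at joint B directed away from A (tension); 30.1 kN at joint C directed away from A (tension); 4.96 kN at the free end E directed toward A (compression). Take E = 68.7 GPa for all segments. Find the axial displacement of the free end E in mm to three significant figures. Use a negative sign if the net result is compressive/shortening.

0.0956 mm

Internal axial forces (sectioning from the free end, tension +): N_DE = -4.96 kN, N_CD = -4.96 kN, N_BC = 25.14 kN, N_AB = 56.64 kN.
A_AB = 585.6 mm².
A_BC = 2454 mm².
A_CD = 510.7 mm².
A_DE = 208.7 mm².
δ_AB = 56640·257/(585.6·68700) = 0.3618 mm
δ_BC = 25140·737/(2454·68700) = 0.1099 mm
δ_CD = -4960·590/(510.7·68700) = -0.08341 mm
δ_DE = -4960·846/(208.7·68700) = -0.2927 mm
δ = Σδ_i = 0.09558 mm.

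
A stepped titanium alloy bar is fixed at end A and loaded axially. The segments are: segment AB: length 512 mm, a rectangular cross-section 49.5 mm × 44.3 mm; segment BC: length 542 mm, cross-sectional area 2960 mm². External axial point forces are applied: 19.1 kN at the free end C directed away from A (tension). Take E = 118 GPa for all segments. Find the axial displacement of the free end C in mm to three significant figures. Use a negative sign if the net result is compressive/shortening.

0.0674 mm

Internal axial forces (sectioning from the free end, tension +): N_BC = 19.1 kN, N_AB = 19.1 kN.
A_AB = 2193 mm².
δ_AB = 19100·512/(2193·118000) = 0.03779 mm
δ_BC = 19100·542/(2960·118000) = 0.02964 mm
δ = Σδ_i = 0.06743 mm.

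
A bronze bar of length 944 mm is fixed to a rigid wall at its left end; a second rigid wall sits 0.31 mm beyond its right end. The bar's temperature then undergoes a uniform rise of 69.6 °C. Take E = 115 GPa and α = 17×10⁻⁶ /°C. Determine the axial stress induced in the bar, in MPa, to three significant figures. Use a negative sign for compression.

-98.3 MPa

Free thermal expansion αLΔT = 17e-6 · 944 · 69.6 = 1.117 mm.
The walls engage after the gap closes; constrained expansion = 1.117 − 0.31 = 0.8069 mm.
The walls impose strain ε = −(0.8069)/944 = -8.5481e-04; σ = Eε = 115000 · -8.5481e-04 = -98.3 MPa.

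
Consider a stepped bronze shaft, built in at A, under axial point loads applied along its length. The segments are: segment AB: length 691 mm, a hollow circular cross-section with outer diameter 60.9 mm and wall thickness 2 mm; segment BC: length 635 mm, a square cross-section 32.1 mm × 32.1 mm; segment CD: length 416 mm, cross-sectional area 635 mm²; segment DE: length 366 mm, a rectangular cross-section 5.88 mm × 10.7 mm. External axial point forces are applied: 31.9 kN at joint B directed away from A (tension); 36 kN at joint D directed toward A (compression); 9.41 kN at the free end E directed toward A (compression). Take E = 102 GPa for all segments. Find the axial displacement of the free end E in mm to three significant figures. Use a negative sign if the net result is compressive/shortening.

Internal axial forces (sectioning from the free end, tension +): N_DE = -9.41 kN, N_CD = -45.41 kN, N_BC = -45.41 kN, N_AB = -13.51 kN.
A_AB = 370.1 mm².
A_BC = 1030 mm².
A_DE = 62.92 mm².
δ_AB = -13510·691/(370.1·102000) = -0.2473 mm
δ_BC = -45410·635/(1030·102000) = -0.2744 mm
δ_CD = -45410·416/(635·102000) = -0.2917 mm
δ_DE = -9410·366/(62.92·102000) = -0.5367 mm
δ = Σδ_i = -1.35 mm.

-1.35 mm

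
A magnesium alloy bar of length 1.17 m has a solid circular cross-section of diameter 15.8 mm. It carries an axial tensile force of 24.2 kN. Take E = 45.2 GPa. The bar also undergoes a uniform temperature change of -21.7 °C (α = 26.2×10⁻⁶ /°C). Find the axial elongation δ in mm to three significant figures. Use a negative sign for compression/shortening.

A = 196.1 mm².
δ_mech = NL/(AE) = 24200·1170/(196.1·45200) = 3.195 mm.
δ_thermal = αLΔT = 26.2e-6·1170·-21.7 = -0.6652 mm.
δ = δ_mech + δ_thermal = 2.53 mm.

2.53 mm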